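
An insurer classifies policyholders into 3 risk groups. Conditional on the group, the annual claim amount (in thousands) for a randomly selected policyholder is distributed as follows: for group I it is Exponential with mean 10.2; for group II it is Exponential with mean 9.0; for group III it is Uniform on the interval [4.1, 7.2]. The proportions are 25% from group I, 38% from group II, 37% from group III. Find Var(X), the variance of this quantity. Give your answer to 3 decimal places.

Per component, I: μ=10.2, E[X²]=208.08; II: μ=9, E[X²]=162; III: μ=5.65, E[X²]=32.7233.
E[X] = 0.25·10.2 + 0.38·9 + 0.37·5.65 = 8.0605.
E[X²] = 0.25·208.08 + 0.38·162 + 0.37·32.7233 = 125.688.
Var(X) = E[X²] − (E[X])² = 125.688 − 64.9717 = 60.716.

60.716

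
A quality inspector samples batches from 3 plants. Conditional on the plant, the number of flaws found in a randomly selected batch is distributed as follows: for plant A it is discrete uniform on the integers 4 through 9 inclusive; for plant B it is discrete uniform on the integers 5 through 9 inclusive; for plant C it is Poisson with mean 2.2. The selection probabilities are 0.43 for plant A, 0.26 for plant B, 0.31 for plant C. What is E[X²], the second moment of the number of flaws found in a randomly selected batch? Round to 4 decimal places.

For each component E[X²] = Var + (mean)², giving A: 45.1667; B: 51; C: 7.04.
Overall E[X²] = 0.43·45.1667 + 0.26·51 + 0.31·7.04 = 34.8641.

34.8641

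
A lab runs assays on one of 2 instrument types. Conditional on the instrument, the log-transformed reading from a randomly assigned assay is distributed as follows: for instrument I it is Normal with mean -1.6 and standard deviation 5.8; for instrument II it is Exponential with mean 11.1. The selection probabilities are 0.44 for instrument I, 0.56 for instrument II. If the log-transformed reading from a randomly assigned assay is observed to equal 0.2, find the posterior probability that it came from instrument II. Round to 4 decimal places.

0.6321

Likelihoods f(0.2 | ·): I: 0.0655493; II: 0.0884814.
Posterior ∝ prior × likelihood. Numerator for II: 0.56·0.0884814 = 0.0495496.
Normalizing constant: 0.44·0.0655493 + 0.56·0.0884814 = 0.0783912.
P(II | observation) = 0.0495496 / 0.0783912 = 0.63208.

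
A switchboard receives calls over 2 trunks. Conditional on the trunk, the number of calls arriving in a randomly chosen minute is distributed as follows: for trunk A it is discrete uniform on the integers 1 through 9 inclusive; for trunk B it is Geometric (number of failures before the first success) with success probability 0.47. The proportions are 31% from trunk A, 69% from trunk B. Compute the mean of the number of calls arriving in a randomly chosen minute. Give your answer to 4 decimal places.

Component means — A: 5; B: 1.12766.
E[X] = 0.31·5 + 0.69·1.12766 = 2.32809.

2.3281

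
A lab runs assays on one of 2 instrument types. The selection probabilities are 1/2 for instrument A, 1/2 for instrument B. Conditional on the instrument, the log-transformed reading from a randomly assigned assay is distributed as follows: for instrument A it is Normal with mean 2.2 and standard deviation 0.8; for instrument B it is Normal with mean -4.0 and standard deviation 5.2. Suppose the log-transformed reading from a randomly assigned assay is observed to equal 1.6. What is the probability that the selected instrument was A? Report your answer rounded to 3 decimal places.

0.898

Likelihoods f(1.6 | ·): A: 0.376422; B: 0.0429603.
Posterior ∝ prior × likelihood. Numerator for A: 0.5·0.376422 = 0.188211.
Normalizing constant: 0.5·0.376422 + 0.5·0.0429603 = 0.209691.
P(A | observation) = 0.188211 / 0.209691 = 0.897563.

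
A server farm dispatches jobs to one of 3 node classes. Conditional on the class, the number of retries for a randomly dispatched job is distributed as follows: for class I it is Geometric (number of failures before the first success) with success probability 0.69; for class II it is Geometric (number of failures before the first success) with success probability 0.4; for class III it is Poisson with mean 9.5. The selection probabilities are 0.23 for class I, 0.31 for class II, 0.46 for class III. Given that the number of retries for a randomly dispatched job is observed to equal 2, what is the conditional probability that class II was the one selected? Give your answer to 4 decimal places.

0.7265

Likelihoods P(X=2 | ·): I: 0.066309; II: 0.144; III: 0.00337769.
Posterior ∝ prior × likelihood. Numerator for II: 0.31·0.144 = 0.04464.
Normalizing constant: 0.23·0.066309 + 0.31·0.144 + 0.46·0.00337769 = 0.0614448.
P(II | observation) = 0.04464 / 0.0614448 = 0.726506.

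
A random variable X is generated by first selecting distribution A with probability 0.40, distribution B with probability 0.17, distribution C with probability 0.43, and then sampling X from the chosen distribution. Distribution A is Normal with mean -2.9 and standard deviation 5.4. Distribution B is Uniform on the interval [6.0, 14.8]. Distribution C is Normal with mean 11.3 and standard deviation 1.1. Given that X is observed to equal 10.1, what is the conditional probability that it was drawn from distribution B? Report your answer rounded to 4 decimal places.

0.1806

Likelihoods f(10.1 | ·): A: 0.00407395; B: 0.113636; C: 0.20003.
Posterior ∝ prior × likelihood. Numerator for B: 0.17·0.113636 = 0.0193182.
Normalizing constant: 0.4·0.00407395 + 0.17·0.113636 + 0.43·0.20003 = 0.10696.
P(B | observation) = 0.0193182 / 0.10696 = 0.18061.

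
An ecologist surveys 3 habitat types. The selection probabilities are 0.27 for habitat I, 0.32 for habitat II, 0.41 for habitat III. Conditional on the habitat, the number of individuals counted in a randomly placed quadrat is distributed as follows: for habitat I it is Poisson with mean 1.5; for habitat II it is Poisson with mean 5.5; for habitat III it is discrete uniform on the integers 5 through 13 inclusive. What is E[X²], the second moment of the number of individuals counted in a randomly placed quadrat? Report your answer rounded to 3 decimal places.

48.396

For each component E[X²] = Var + (mean)², giving I: 3.75; II: 35.75; III: 87.6667.
Overall E[X²] = 0.27·3.75 + 0.32·35.75 + 0.41·87.6667 = 48.3958.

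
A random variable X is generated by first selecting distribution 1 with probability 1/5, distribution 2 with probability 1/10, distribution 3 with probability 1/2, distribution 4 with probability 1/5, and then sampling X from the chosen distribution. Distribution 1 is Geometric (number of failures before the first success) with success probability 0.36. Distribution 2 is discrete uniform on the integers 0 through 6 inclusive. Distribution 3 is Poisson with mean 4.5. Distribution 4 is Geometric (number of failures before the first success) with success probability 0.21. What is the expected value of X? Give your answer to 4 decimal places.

3.6579

Component means — 1: 1.77778; 2: 3; 3: 4.5; 4: 3.7619.
E[X] = 0.2·1.77778 + 0.1·3 + 0.5·4.5 + 0.2·3.7619 = 3.65794.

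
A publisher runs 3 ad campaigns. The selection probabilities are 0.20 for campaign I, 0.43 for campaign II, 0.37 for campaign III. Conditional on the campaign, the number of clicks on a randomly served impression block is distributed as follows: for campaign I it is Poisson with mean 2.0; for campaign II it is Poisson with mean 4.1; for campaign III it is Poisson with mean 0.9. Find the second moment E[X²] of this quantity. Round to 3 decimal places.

For each component E[X²] = Var + (mean)², giving I: 6; II: 20.91; III: 1.71.
Overall E[X²] = 0.2·6 + 0.43·20.91 + 0.37·1.71 = 10.824.

10.824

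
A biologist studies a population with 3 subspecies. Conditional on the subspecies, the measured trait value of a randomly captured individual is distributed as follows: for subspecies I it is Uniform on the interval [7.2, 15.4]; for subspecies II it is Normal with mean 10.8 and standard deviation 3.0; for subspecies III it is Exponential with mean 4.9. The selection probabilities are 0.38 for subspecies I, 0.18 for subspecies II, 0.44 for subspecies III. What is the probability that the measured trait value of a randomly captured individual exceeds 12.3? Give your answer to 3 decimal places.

Conditional on each subspecies, P(X > 12.3): I: 0.378049; II: 0.308538; III: 0.0812517.
By total probability, P(X > 12.3) = 0.38·0.378049 + 0.18·0.308538 + 0.44·0.0812517 = 0.234946.

0.235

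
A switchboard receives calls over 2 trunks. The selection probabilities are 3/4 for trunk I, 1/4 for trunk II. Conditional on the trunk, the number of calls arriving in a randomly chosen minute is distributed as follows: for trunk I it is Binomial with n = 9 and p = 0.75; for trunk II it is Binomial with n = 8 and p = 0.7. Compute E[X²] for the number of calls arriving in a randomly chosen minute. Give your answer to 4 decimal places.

For each component E[X²] = Var + (mean)², giving I: 47.25; II: 33.04.
Overall E[X²] = 0.75·47.25 + 0.25·33.04 = 43.6975.

43.6975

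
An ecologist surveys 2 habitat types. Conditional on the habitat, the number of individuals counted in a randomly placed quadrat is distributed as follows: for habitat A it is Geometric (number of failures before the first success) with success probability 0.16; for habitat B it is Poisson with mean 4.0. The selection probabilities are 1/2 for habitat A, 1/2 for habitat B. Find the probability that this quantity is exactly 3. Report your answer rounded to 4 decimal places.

0.1451

Conditional on each habitat, P(X = 3): A: 0.0948326; B: 0.195367.
By total probability, P(X = 3) = 0.5·0.0948326 + 0.5·0.195367 = 0.1451.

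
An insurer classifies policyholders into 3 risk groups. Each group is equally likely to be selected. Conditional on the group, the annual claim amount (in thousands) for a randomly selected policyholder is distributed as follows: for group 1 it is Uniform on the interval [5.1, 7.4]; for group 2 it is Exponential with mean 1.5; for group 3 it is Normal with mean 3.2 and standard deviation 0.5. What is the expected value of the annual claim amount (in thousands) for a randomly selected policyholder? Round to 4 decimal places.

3.6500

Component means — 1: 6.25; 2: 1.5; 3: 3.2.
E[X] = 0.333333·6.25 + 0.333333·1.5 + 0.333333·3.2 = 3.65.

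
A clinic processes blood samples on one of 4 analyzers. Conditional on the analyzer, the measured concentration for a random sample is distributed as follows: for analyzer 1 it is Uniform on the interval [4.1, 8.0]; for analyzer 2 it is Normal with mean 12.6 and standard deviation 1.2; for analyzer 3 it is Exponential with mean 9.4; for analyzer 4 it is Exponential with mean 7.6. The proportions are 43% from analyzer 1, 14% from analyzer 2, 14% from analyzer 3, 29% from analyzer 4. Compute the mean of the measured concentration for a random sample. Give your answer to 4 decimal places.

Component means — 1: 6.05; 2: 12.6; 3: 9.4; 4: 7.6.
E[X] = 0.43·6.05 + 0.14·12.6 + 0.14·9.4 + 0.29·7.6 = 7.8855.

7.8855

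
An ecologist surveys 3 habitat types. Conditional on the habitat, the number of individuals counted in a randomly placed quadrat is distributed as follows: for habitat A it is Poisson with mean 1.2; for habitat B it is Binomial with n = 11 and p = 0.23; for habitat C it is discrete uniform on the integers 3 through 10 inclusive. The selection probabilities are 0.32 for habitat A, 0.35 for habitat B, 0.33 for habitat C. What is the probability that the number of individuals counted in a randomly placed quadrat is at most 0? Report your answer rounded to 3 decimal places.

Conditional on each habitat, P(X ≤ 0): A: 0.301194; B: 0.0564154; C: 0.
By total probability, P(X ≤ 0) = 0.32·0.301194 + 0.35·0.0564154 + 0.33·0 = 0.116128.

0.116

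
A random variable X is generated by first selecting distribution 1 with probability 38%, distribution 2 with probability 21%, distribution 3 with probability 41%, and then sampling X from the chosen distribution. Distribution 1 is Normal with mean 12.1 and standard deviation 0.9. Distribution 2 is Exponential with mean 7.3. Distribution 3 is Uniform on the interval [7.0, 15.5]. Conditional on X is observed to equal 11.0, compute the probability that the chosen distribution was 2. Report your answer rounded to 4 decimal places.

0.0474

Likelihoods f(11.0 | ·): 1: 0.210033; 2: 0.0303571; 3: 0.117647.
Posterior ∝ prior × likelihood. Numerator for 2: 0.21·0.0303571 = 0.006375.
Normalizing constant: 0.38·0.210033 + 0.21·0.0303571 + 0.41·0.117647 = 0.134423.
P(2 | observation) = 0.006375 / 0.134423 = 0.047425.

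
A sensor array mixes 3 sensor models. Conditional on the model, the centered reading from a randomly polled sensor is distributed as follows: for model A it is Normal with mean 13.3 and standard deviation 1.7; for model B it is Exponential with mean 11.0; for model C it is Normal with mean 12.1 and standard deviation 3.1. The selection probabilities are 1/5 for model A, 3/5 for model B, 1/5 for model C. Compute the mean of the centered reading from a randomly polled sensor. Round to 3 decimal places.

Component means — A: 13.3; B: 11; C: 12.1.
E[X] = 0.2·13.3 + 0.6·11 + 0.2·12.1 = 11.68.

11.680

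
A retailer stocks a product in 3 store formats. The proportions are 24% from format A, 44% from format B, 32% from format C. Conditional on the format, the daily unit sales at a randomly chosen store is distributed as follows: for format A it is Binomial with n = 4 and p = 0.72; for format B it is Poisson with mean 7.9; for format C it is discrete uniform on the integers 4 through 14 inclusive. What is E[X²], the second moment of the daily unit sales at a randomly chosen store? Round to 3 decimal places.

62.241

For each component E[X²] = Var + (mean)², giving A: 9.1008; B: 70.31; C: 91.
Overall E[X²] = 0.24·9.1008 + 0.44·70.31 + 0.32·91 = 62.2406.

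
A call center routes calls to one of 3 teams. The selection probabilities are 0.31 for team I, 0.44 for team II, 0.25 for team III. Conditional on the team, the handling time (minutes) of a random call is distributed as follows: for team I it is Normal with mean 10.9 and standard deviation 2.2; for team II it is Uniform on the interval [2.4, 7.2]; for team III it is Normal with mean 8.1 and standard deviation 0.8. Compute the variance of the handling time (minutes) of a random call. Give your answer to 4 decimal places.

9.3861

Per component, I: μ=10.9, E[X²]=123.65; II: μ=4.8, E[X²]=24.96; III: μ=8.1, E[X²]=66.25.
E[X] = 0.31·10.9 + 0.44·4.8 + 0.25·8.1 = 7.516.
E[X²] = 0.31·123.65 + 0.44·24.96 + 0.25·66.25 = 65.8764.
Var(X) = E[X²] − (E[X])² = 65.8764 − 56.4903 = 9.38614.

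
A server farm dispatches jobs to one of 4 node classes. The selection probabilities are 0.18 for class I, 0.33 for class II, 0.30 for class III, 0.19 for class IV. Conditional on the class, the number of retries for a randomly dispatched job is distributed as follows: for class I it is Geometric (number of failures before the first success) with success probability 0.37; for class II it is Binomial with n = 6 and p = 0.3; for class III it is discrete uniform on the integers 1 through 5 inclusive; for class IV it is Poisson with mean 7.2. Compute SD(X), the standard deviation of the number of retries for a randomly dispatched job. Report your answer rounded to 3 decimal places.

Per component, I: μ=1.7027, E[X²]=7.5011; II: μ=1.8, E[X²]=4.5; III: μ=3, E[X²]=11; IV: μ=7.2, E[X²]=59.04.
E[X] = 0.18·1.7027 + 0.33·1.8 + 0.3·3 + 0.19·7.2 = 3.16849.
E[X²] = 0.18·7.5011 + 0.33·4.5 + 0.3·11 + 0.19·59.04 = 17.3528.
Var(X) = E[X²] − (E[X])² = 17.3528 − 10.0393 = 7.31349.
SD(X) = √7.31349 = 2.70435.

2.704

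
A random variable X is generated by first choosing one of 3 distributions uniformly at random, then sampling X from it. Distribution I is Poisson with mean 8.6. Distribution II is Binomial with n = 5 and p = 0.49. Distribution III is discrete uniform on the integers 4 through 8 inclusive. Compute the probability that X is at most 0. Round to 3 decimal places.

0.012

Conditional on each component, P(X ≤ 0): I: 0.000184106; II: 0.0345025; III: 0.
By total probability, P(X ≤ 0) = 0.333333·0.000184106 + 0.333333·0.0345025 + 0.333333·0 = 0.0115622.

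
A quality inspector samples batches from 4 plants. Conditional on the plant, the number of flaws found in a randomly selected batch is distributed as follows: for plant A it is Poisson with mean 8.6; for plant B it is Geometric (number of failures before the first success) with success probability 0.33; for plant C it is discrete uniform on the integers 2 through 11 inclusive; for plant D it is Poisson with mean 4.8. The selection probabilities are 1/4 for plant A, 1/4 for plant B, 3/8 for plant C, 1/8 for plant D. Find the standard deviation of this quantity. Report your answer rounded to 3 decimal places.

Per component, A: μ=8.6, E[X²]=82.56; B: μ=2.0303, E[X²]=10.2746; C: μ=6.5, E[X²]=50.5; D: μ=4.8, E[X²]=27.84.
E[X] = 0.25·8.6 + 0.25·2.0303 + 0.375·6.5 + 0.125·4.8 = 5.69508.
E[X²] = 0.25·82.56 + 0.25·10.2746 + 0.375·50.5 + 0.125·27.84 = 45.6261.
Var(X) = E[X²] − (E[X])² = 45.6261 − 32.4339 = 13.1923.
SD(X) = √13.1923 = 3.63211.

3.632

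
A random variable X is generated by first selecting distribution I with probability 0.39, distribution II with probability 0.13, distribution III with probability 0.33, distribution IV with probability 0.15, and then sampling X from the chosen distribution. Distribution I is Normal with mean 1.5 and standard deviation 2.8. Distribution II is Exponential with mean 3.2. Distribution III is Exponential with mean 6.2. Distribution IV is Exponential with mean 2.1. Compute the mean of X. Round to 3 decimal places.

3.362

Component means — I: 1.5; II: 3.2; III: 6.2; IV: 2.1.
E[X] = 0.39·1.5 + 0.13·3.2 + 0.33·6.2 + 0.15·2.1 = 3.362.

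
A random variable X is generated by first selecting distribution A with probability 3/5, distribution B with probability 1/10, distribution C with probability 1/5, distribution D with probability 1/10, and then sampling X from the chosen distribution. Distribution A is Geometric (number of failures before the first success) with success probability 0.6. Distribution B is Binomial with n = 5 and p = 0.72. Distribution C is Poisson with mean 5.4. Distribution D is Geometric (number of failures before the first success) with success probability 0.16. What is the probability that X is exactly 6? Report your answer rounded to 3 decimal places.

0.038

Conditional on each component, P(X = 6): A: 0.0024576; B: 0; C: 0.155539; D: 0.0562077.
By total probability, P(X = 6) = 0.6·0.0024576 + 0.1·0 + 0.2·0.155539 + 0.1·0.0562077 = 0.0382032.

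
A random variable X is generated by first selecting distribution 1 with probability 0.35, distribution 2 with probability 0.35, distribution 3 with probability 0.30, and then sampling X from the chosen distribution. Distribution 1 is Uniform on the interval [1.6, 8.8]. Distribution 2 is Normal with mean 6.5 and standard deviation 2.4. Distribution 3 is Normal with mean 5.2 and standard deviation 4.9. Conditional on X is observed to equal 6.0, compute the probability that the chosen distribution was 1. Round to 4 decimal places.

0.3750

Likelihoods f(6.0 | ·): 1: 0.138889; 2: 0.162657; 3: 0.0803389.
Posterior ∝ prior × likelihood. Numerator for 1: 0.35·0.138889 = 0.0486111.
Normalizing constant: 0.35·0.138889 + 0.35·0.162657 + 0.3·0.0803389 = 0.129643.
P(1 | observation) = 0.0486111 / 0.129643 = 0.374962.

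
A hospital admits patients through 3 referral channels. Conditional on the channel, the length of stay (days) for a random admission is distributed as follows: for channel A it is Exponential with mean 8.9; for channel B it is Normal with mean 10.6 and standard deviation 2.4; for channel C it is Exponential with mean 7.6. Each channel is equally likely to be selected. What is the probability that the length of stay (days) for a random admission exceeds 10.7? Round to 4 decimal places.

0.3429

Conditional on each channel, P(X > 10.7): A: 0.300518; B: 0.483382; C: 0.244658.
By total probability, P(X > 10.7) = 0.333333·0.300518 + 0.333333·0.483382 + 0.333333·0.244658 = 0.342853.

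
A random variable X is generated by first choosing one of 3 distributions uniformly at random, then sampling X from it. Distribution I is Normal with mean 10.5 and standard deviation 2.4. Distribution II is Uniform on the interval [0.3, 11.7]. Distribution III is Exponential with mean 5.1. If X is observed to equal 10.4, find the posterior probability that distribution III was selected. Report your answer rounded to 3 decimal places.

0.091

Likelihoods f(10.4 | ·): I: 0.166082; II: 0.0877193; III: 0.0255158.
Posterior ∝ prior × likelihood. Numerator for III: 0.333333·0.0255158 = 0.00850528.
Normalizing constant: 0.333333·0.166082 + 0.333333·0.0877193 + 0.333333·0.0255158 = 0.0931056.
P(III | observation) = 0.00850528 / 0.0931056 = 0.0913508.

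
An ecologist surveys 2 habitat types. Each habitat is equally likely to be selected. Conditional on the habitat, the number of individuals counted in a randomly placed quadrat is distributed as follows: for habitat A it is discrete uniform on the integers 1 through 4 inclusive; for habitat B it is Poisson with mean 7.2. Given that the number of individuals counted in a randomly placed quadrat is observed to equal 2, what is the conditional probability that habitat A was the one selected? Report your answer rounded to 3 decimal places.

0.928

Likelihoods P(X=2 | ·): A: 0.25; B: 0.0193515.
Posterior ∝ prior × likelihood. Numerator for A: 0.5·0.25 = 0.125.
Normalizing constant: 0.5·0.25 + 0.5·0.0193515 = 0.134676.
P(A | observation) = 0.125 / 0.134676 = 0.928155.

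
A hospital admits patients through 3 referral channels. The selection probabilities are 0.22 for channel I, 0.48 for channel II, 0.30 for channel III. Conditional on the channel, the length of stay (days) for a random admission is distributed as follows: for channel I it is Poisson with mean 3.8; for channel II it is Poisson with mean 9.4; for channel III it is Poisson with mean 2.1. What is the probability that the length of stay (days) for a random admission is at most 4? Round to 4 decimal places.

0.4489

Conditional on each channel, P(X ≤ 4): I: 0.667844; II: 0.0428778; III: 0.937874.
By total probability, P(X ≤ 4) = 0.22·0.667844 + 0.48·0.0428778 + 0.3·0.937874 = 0.448869.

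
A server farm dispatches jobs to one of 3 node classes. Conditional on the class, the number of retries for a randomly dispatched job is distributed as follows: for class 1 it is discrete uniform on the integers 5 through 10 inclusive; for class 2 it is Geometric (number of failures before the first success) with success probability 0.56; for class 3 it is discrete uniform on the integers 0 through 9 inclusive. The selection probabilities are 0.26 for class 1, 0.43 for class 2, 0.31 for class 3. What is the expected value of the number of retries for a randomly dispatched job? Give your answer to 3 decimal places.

3.683

Component means — 1: 7.5; 2: 0.785714; 3: 4.5.
E[X] = 0.26·7.5 + 0.43·0.785714 + 0.31·4.5 = 3.68286.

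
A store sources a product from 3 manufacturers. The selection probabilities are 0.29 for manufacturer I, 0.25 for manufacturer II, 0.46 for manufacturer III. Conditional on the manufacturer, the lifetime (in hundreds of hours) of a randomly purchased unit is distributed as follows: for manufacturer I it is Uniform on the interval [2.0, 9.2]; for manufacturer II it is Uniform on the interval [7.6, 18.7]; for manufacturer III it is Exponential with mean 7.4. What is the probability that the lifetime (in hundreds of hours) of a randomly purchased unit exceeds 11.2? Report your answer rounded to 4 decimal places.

Conditional on each manufacturer, P(X > 11.2): I: 0; II: 0.675676; III: 0.220135.
By total probability, P(X > 11.2) = 0.29·0 + 0.25·0.675676 + 0.46·0.220135 = 0.270181.

0.2702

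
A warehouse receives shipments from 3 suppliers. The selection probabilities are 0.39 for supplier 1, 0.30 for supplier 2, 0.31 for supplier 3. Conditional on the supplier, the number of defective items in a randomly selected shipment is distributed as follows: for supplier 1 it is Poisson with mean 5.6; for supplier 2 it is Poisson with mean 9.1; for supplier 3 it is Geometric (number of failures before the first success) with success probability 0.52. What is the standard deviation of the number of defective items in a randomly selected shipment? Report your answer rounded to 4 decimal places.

Per component, 1: μ=5.6, E[X²]=36.96; 2: μ=9.1, E[X²]=91.91; 3: μ=0.923077, E[X²]=2.62722.
E[X] = 0.39·5.6 + 0.3·9.1 + 0.31·0.923077 = 5.20015.
E[X²] = 0.39·36.96 + 0.3·91.91 + 0.31·2.62722 = 42.8018.
Var(X) = E[X²] − (E[X])² = 42.8018 − 27.0416 = 15.7602.
SD(X) = √15.7602 = 3.96992.

3.9699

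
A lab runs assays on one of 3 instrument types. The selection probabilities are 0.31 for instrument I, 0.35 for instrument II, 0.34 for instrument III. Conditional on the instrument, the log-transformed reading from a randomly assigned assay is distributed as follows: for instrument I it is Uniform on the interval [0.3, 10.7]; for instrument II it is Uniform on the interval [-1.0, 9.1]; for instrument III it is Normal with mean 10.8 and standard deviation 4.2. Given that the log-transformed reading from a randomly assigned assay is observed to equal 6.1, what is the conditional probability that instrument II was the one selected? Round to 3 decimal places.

0.424

Likelihoods f(6.1 | ·): I: 0.0961538; II: 0.0990099; III: 0.0507849.
Posterior ∝ prior × likelihood. Numerator for II: 0.35·0.0990099 = 0.0346535.
Normalizing constant: 0.31·0.0961538 + 0.35·0.0990099 + 0.34·0.0507849 = 0.081728.
P(II | observation) = 0.0346535 / 0.081728 = 0.42401.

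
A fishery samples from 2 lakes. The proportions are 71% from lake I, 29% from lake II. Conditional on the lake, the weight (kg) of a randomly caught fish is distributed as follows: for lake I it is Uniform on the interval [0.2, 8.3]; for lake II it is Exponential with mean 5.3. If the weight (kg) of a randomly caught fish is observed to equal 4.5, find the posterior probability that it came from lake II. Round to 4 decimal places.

Likelihoods f(4.5 | ·): I: 0.123457; II: 0.0807204.
Posterior ∝ prior × likelihood. Numerator for II: 0.29·0.0807204 = 0.0234089.
Normalizing constant: 0.71·0.123457 + 0.29·0.0807204 = 0.111063.
P(II | observation) = 0.0234089 / 0.111063 = 0.210771.

0.2108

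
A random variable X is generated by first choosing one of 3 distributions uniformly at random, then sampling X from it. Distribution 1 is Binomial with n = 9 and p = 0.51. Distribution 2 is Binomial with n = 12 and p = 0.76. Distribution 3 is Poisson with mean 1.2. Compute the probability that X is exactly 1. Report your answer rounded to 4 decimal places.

Conditional on each component, P(X = 1): 1: 0.0152539; 2: 1.38777e-06; 3: 0.361433.
By total probability, P(X = 1) = 0.333333·0.0152539 + 0.333333·1.38777e-06 + 0.333333·0.361433 = 0.125563.

0.1256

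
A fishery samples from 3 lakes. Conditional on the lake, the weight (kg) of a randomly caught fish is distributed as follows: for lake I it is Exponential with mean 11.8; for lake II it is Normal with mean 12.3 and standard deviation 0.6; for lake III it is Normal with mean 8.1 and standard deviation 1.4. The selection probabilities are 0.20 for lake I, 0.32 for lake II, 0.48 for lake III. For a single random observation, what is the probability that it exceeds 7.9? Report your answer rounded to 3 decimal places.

0.690

Conditional on each lake, P(X > 7.9): I: 0.511969; II: 1; III: 0.556798.
By total probability, P(X > 7.9) = 0.2·0.511969 + 0.32·1 + 0.48·0.556798 = 0.689657.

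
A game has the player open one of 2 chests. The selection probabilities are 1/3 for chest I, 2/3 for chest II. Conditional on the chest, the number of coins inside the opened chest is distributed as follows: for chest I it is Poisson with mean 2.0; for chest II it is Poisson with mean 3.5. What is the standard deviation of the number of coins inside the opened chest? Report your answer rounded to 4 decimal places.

1.8708

Per component, I: μ=2, E[X²]=6; II: μ=3.5, E[X²]=15.75.
E[X] = 0.333333·2 + 0.666667·3.5 = 3.
E[X²] = 0.333333·6 + 0.666667·15.75 = 12.5.
Var(X) = E[X²] − (E[X])² = 12.5 − 9 = 3.5.
SD(X) = √3.5 = 1.87083.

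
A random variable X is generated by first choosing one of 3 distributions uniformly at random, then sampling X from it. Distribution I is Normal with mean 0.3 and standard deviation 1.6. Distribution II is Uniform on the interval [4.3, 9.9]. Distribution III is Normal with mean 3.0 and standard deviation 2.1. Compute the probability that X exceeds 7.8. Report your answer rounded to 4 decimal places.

0.1287

Conditional on each component, P(X > 7.8): I: 1.38281e-06; II: 0.375; III: 0.0111355.
By total probability, P(X > 7.8) = 0.333333·1.38281e-06 + 0.333333·0.375 + 0.333333·0.0111355 = 0.128712.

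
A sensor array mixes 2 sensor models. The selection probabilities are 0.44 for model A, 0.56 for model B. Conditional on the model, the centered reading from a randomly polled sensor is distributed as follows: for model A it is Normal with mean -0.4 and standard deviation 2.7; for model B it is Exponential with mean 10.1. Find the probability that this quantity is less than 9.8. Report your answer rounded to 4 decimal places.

0.7877

Conditional on each model, P(X < 9.8): A: 0.999921; B: 0.62103.
By total probability, P(X < 9.8) = 0.44·0.999921 + 0.56·0.62103 = 0.787742.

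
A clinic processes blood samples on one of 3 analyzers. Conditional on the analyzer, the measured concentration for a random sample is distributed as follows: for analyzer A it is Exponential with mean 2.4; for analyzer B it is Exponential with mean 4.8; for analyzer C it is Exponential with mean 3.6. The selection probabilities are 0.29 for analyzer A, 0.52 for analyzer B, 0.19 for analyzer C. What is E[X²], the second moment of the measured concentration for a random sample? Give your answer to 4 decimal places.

For each component E[X²] = Var + (mean)², giving A: 11.52; B: 46.08; C: 25.92.
Overall E[X²] = 0.29·11.52 + 0.52·46.08 + 0.19·25.92 = 32.2272.

32.2272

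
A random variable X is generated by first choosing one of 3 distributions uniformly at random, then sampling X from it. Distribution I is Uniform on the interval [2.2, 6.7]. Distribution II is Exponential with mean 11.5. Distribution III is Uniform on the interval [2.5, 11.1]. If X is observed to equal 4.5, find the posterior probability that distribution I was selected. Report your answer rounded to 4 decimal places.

0.5593

Likelihoods f(4.5 | ·): I: 0.222222; II: 0.0587978; III: 0.116279.
Posterior ∝ prior × likelihood. Numerator for I: 0.333333·0.222222 = 0.0740741.
Normalizing constant: 0.333333·0.222222 + 0.333333·0.0587978 + 0.333333·0.116279 = 0.132433.
P(I | observation) = 0.0740741 / 0.132433 = 0.559332.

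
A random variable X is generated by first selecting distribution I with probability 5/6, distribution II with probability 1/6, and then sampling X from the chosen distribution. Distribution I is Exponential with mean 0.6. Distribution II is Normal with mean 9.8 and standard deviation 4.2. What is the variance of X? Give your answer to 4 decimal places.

Per component, I: μ=0.6, E[X²]=0.72; II: μ=9.8, E[X²]=113.68.
E[X] = 0.833333·0.6 + 0.166667·9.8 = 2.13333.
E[X²] = 0.833333·0.72 + 0.166667·113.68 = 19.5467.
Var(X) = E[X²] − (E[X])² = 19.5467 − 4.55111 = 14.9956.

14.9956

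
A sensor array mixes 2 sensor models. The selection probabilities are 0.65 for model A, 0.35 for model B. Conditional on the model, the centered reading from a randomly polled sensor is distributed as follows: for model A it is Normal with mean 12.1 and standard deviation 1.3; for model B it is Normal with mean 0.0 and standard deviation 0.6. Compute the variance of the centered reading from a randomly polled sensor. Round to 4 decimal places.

Per component, A: μ=12.1, E[X²]=148.1; B: μ=0, E[X²]=0.36.
E[X] = 0.65·12.1 + 0.35·0 = 7.865.
E[X²] = 0.65·148.1 + 0.35·0.36 = 96.391.
Var(X) = E[X²] − (E[X])² = 96.391 − 61.8582 = 34.5328.

34.5328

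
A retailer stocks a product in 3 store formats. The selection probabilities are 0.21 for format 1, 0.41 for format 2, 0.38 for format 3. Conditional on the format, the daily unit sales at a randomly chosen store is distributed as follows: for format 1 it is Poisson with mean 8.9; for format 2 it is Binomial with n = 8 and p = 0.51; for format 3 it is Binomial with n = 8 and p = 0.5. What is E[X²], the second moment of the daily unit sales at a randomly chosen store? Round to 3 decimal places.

For each component E[X²] = Var + (mean)², giving 1: 88.11; 2: 18.6456; 3: 18.
Overall E[X²] = 0.21·88.11 + 0.41·18.6456 + 0.38·18 = 32.9878.

32.988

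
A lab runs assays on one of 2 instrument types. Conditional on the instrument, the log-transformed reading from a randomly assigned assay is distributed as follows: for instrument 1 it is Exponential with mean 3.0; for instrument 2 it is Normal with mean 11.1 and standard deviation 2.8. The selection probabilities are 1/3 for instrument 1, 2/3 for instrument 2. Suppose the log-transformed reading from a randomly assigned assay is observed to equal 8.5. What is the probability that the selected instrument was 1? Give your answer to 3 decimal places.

0.096

Likelihoods f(8.5 | ·): 1: 0.0196055; 2: 0.0925802.
Posterior ∝ prior × likelihood. Numerator for 1: 0.333333·0.0196055 = 0.00653516.
Normalizing constant: 0.333333·0.0196055 + 0.666667·0.0925802 = 0.0682553.
P(1 | observation) = 0.00653516 / 0.0682553 = 0.0957459.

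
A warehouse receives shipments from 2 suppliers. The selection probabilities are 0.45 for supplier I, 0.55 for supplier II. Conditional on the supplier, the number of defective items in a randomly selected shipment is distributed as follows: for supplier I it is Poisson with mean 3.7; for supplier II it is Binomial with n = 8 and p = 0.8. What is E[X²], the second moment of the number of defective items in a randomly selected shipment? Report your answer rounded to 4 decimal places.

For each component E[X²] = Var + (mean)², giving I: 17.39; II: 42.24.
Overall E[X²] = 0.45·17.39 + 0.55·42.24 = 31.0575.

31.0575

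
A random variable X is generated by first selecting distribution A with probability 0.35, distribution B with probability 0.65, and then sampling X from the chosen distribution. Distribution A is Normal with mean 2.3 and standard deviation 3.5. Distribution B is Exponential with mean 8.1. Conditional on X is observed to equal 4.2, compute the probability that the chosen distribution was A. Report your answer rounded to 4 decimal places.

0.4188

Likelihoods f(4.2 | ·): A: 0.0983671; B: 0.0735064.
Posterior ∝ prior × likelihood. Numerator for A: 0.35·0.0983671 = 0.0344285.
Normalizing constant: 0.35·0.0983671 + 0.65·0.0735064 = 0.0822077.
P(A | observation) = 0.0344285 / 0.0822077 = 0.418799.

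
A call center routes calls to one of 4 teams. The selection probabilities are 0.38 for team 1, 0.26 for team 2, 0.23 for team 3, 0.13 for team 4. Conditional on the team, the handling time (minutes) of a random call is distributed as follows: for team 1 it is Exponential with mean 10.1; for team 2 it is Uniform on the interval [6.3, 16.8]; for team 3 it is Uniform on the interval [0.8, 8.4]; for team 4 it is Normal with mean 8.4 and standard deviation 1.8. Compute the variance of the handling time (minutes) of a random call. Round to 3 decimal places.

Per component, 1: μ=10.1, E[X²]=204.02; 2: μ=11.55, E[X²]=142.59; 3: μ=4.6, E[X²]=25.9733; 4: μ=8.4, E[X²]=73.8.
E[X] = 0.38·10.1 + 0.26·11.55 + 0.23·4.6 + 0.13·8.4 = 8.991.
E[X²] = 0.38·204.02 + 0.26·142.59 + 0.23·25.9733 + 0.13·73.8 = 130.169.
Var(X) = E[X²] − (E[X])² = 130.169 − 80.8381 = 49.3308.

49.331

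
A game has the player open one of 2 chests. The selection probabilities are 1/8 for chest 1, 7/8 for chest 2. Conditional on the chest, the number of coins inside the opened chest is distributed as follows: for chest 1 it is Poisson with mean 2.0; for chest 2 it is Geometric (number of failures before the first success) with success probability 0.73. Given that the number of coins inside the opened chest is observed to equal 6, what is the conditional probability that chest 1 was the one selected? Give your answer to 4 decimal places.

0.8587

Likelihoods P(X=6 | ·): 1: 0.0120298; 2: 0.000282817.
Posterior ∝ prior × likelihood. Numerator for 1: 0.125·0.0120298 = 0.00150373.
Normalizing constant: 0.125·0.0120298 + 0.875·0.000282817 = 0.00175119.
P(1 | observation) = 0.00150373 / 0.00175119 = 0.858688.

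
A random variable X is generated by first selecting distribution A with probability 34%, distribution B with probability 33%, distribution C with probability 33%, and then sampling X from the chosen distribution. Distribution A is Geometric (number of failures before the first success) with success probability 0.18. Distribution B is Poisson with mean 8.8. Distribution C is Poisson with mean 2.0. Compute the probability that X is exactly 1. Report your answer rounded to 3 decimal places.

0.140

Conditional on each component, P(X = 1): A: 0.1476; B: 0.00132645; C: 0.270671.
By total probability, P(X = 1) = 0.34·0.1476 + 0.33·0.00132645 + 0.33·0.270671 = 0.139943.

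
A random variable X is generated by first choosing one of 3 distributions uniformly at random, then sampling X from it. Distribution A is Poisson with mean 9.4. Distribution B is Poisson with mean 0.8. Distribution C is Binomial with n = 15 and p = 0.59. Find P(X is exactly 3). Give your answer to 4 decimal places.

Conditional on each component, P(X = 3): A: 0.0114515; B: 0.0383427; C: 0.0021085.
By total probability, P(X = 3) = 0.333333·0.0114515 + 0.333333·0.0383427 + 0.333333·0.0021085 = 0.0173009.

0.0173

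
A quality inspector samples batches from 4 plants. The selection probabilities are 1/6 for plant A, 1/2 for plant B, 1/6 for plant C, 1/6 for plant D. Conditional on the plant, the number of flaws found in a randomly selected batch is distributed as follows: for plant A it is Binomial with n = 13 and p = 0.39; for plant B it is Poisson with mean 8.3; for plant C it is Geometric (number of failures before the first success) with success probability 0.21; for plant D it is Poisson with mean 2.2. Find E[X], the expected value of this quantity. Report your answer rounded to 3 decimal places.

Component means — A: 5.07; B: 8.3; C: 3.7619; D: 2.2.
E[X] = 0.166667·5.07 + 0.5·8.3 + 0.166667·3.7619 + 0.166667·2.2 = 5.98865.

5.989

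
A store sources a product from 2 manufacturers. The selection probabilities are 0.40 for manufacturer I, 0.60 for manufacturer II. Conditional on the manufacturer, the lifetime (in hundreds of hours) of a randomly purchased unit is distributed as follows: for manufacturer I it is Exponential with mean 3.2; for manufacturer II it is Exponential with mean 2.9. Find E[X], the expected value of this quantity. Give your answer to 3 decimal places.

Component means — I: 3.2; II: 2.9.
E[X] = 0.4·3.2 + 0.6·2.9 = 3.02.

3.020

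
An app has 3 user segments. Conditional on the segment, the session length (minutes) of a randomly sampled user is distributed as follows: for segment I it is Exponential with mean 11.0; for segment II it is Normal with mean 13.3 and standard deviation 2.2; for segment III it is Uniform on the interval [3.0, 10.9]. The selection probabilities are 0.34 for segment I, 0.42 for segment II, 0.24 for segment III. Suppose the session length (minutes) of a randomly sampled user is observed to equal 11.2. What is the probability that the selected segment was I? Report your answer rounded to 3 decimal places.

Likelihoods f(11.2 | ·): I: 0.032841; II: 0.114983; III: 0.
Posterior ∝ prior × likelihood. Numerator for I: 0.34·0.032841 = 0.0111659.
Normalizing constant: 0.34·0.032841 + 0.42·0.114983 + 0.24·0 = 0.0594586.
P(I | observation) = 0.0111659 / 0.0594586 = 0.187793.

0.188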